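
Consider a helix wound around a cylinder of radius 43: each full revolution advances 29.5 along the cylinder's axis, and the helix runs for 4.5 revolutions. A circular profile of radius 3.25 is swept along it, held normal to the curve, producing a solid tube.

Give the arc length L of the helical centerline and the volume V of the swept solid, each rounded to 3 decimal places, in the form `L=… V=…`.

L=1223.022 V=40583.635

2πR = 2π·43 = 270.176968
per-turn = √(270.176968² + 29.5²) = √(72995.5942 + 870.25) = √73865.8442 = 271.782715
L = 4.5 × 271.782715 = 1223.022217
V = π·3.25² × L = 33.183072 × 1223.022217 = 40583.634788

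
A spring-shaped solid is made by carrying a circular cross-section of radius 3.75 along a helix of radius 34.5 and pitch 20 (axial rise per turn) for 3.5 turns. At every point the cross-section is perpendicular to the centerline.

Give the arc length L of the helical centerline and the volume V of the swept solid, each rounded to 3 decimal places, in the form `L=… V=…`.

2πR = 2π·34.5 = 216.769893
per-turn = √(216.769893² + 20²) = √(46989.1866 + 400) = √47389.1866 = 217.690575
L = 3.5 × 217.690575 = 761.917013
V = π·3.75² × L = 44.178647 × 761.917013 = 33660.462542

L=761.917 V=33660.463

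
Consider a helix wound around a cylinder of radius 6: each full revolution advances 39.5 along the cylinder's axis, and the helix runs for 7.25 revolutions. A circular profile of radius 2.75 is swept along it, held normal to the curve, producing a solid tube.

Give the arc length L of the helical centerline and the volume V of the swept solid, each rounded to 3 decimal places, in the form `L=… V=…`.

L=395.871 V=9405.215

2πR = 2π·6 = 37.699112
per-turn = √(37.699112² + 39.5²) = √(1421.2230 + 1560.25) = √2981.4730 = 54.602867
L = 7.25 × 54.602867 = 395.870782
V = π·2.75² × L = 23.758294 × 395.870782 = 9405.214609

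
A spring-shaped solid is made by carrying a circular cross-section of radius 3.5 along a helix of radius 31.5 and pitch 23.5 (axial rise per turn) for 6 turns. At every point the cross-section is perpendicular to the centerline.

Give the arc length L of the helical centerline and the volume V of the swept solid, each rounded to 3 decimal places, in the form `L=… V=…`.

L=1195.864 V=46022.222

2πR = 2π·31.5 = 197.920337
per-turn = √(197.920337² + 23.5²) = √(39172.4599 + 552.25) = √39724.7099 = 199.310586
L = 6 × 199.310586 = 1195.863519
V = π·3.5² × L = 38.484510 × 1195.863519 = 46022.221550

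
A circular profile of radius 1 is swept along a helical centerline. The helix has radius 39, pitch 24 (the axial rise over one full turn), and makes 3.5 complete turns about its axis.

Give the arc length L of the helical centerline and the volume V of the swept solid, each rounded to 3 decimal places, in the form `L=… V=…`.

2πR = 2π·39 = 245.044227
per-turn = √(245.044227² + 24²) = √(60046.6732 + 576) = √60622.6732 = 246.216720
L = 3.5 × 246.216720 = 861.758520
V = π·1² × L = 3.141593 × 861.758520 = 2707.294235

L=861.759 V=2707.294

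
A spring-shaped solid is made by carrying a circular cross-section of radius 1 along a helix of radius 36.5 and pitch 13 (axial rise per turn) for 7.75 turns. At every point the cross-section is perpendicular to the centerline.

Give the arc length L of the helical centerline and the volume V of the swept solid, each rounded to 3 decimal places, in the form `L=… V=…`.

2πR = 2π·36.5 = 229.336264
per-turn = √(229.336264² + 13²) = √(52595.1219 + 169) = √52764.1219 = 229.704423
L = 7.75 × 229.704423 = 1780.209277
V = π·1² × L = 3.141593 × 1780.209277 = 5592.692386

L=1780.209 V=5592.692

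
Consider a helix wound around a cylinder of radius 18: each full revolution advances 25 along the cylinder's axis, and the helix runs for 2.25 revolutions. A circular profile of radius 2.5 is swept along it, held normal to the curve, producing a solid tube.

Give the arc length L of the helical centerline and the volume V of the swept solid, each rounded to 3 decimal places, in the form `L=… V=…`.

L=260.612 V=5117.102

2πR = 2π·18 = 113.097336
per-turn = √(113.097336² + 25²) = √(12791.0073 + 625) = √13416.0073 = 115.827489
L = 2.25 × 115.827489 = 260.611851
V = π·2.5² × L = 19.634954 × 260.611851 = 5117.101732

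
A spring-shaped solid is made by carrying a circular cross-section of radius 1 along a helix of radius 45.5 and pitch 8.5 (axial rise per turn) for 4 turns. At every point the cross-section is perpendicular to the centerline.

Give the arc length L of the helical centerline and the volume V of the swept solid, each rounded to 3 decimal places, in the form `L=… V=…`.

2πR = 2π·45.5 = 285.884931
per-turn = √(285.884931² + 8.5²) = √(81730.1940 + 72.25) = √81802.4440 = 286.011266
L = 4 × 286.011266 = 1144.045062
V = π·1² × L = 3.141593 × 1144.045062 = 3594.123563

L=1144.045 V=3594.124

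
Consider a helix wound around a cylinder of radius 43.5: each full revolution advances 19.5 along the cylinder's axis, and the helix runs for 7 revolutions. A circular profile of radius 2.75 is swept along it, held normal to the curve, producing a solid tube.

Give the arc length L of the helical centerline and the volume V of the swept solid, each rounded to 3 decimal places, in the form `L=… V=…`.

L=1918.093 V=45570.620

2πR = 2π·43.5 = 273.318561
per-turn = √(273.318561² + 19.5²) = √(74703.0357 + 380.25) = √75083.2857 = 274.013295
L = 7 × 274.013295 = 1918.093063
V = π·2.75² × L = 23.758294 × 1918.093063 = 45570.619769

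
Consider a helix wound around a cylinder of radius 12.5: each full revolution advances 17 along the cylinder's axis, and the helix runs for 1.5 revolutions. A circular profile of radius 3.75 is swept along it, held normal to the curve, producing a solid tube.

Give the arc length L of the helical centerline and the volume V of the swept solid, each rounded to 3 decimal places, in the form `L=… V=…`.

2πR = 2π·12.5 = 78.539816
per-turn = √(78.539816² + 17²) = √(6168.5028 + 289) = √6457.5028 = 80.358589
L = 1.5 × 80.358589 = 120.537883
V = π·3.75² × L = 44.178647 × 120.537883 = 5325.200537

L=120.538 V=5325.201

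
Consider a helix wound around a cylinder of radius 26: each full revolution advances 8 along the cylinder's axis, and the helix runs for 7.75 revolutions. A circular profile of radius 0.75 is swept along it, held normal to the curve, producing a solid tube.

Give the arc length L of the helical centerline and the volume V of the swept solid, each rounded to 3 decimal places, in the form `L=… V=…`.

L=1267.579 V=2239.997

2πR = 2π·26 = 163.362818
per-turn = √(163.362818² + 8²) = √(26687.4103 + 64) = √26751.4103 = 163.558584
L = 7.75 × 163.558584 = 1267.579024
V = π·0.75² × L = 1.767146 × 1267.579024 = 2239.997034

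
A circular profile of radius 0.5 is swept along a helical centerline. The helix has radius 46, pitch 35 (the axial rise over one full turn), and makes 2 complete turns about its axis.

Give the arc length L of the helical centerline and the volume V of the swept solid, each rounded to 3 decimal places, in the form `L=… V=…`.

L=582.276 V=457.318

2πR = 2π·46 = 289.026524
per-turn = √(289.026524² + 35²) = √(83536.3317 + 1225) = √84761.3317 = 291.137994
L = 2 × 291.137994 = 582.275988
V = π·0.5² × L = 0.785398 × 582.275988 = 457.318492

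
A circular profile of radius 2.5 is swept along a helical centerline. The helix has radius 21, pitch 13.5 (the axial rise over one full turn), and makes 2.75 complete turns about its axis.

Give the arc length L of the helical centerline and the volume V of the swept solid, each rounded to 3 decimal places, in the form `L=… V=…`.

2πR = 2π·21 = 131.946891
per-turn = √(131.946891² + 13.5²) = √(17409.9822 + 182.25) = √17592.2322 = 132.635712
L = 2.75 × 132.635712 = 364.748209
V = π·2.5² × L = 19.634954 × 364.748209 = 7161.814330

L=364.748 V=7161.814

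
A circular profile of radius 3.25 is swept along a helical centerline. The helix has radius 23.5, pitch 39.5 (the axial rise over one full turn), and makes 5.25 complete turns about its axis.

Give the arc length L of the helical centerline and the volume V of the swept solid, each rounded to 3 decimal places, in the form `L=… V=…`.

2πR = 2π·23.5 = 147.654855
per-turn = √(147.654855² + 39.5²) = √(21801.9561 + 1560.25) = √23362.2061 = 152.847002
L = 5.25 × 152.847002 = 802.446762
V = π·3.25² × L = 33.183072 × 802.446762 = 26627.649012

L=802.447 V=26627.649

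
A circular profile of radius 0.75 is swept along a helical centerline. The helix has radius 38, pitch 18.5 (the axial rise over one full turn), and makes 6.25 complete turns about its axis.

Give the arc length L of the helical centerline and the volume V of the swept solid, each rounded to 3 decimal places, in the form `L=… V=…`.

2πR = 2π·38 = 238.761042
per-turn = √(238.761042² + 18.5²) = √(57006.8350 + 342.25) = √57349.0850 = 239.476690
L = 6.25 × 239.476690 = 1496.729312
V = π·0.75² × L = 1.767146 × 1496.729312 = 2644.939019

L=1496.729 V=2644.939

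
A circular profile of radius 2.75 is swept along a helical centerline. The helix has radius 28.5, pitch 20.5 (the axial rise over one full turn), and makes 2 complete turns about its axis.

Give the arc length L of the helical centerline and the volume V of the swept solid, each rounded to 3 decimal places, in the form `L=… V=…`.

L=360.481 V=8564.408

2πR = 2π·28.5 = 179.070781
per-turn = √(179.070781² + 20.5²) = √(32066.3447 + 420.25) = √32486.5947 = 180.240380
L = 2 × 180.240380 = 360.480761
V = π·2.75² × L = 23.758294 × 360.480761 = 8564.408052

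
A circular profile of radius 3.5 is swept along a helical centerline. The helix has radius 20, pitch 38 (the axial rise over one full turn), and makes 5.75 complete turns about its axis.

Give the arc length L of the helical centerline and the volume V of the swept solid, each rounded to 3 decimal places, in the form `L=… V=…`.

L=754.880 V=29051.200

2πR = 2π·20 = 125.663706
per-turn = √(125.663706² + 38²) = √(15791.3670 + 1444) = √17235.3670 = 131.283537
L = 5.75 × 131.283537 = 754.880337
V = π·3.5² × L = 38.484510 × 754.880337 = 29051.199873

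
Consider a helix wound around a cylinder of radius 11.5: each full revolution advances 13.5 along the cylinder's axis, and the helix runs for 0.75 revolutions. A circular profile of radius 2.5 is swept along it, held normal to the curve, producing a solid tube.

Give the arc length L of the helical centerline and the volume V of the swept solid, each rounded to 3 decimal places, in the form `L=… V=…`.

2πR = 2π·11.5 = 72.256631
per-turn = √(72.256631² + 13.5²) = √(5221.0207 + 182.25) = √5403.2707 = 73.506943
L = 0.75 × 73.506943 = 55.130208
V = π·2.5² × L = 19.634954 × 55.130208 = 1082.479094

L=55.130 V=1082.479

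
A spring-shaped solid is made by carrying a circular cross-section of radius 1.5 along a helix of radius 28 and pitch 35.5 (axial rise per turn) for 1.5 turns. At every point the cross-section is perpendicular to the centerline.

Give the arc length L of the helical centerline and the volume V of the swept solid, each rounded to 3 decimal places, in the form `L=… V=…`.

L=269.213 V=1902.953

2πR = 2π·28 = 175.929189
per-turn = √(175.929189² + 35.5²) = √(30951.0794 + 1260.25) = √32211.3294 = 179.475150
L = 1.5 × 179.475150 = 269.212725
V = π·1.5² × L = 7.068583 × 269.212725 = 1902.952616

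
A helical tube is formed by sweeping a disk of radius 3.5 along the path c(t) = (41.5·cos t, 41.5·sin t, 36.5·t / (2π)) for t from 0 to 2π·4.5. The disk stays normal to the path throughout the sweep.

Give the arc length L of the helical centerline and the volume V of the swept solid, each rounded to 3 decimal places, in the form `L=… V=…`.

L=1184.825 V=45597.406

2πR = 2π·41.5 = 260.752190
per-turn = √(260.752190² + 36.5²) = √(67991.7047 + 1332.25) = √69323.9547 = 263.294426
L = 4.5 × 263.294426 = 1184.824917
V = π·3.5² × L = 38.484510 × 1184.824917 = 45597.406360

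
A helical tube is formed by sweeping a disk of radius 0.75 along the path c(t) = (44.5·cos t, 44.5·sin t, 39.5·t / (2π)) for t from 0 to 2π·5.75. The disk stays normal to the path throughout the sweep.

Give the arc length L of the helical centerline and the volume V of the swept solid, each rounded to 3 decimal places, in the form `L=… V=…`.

L=1623.674 V=2869.269

2πR = 2π·44.5 = 279.601746
per-turn = √(279.601746² + 39.5²) = √(78177.1365 + 1560.25) = √79737.3865 = 282.378091
L = 5.75 × 282.378091 = 1623.674025
V = π·0.75² × L = 1.767146 × 1623.674025 = 2869.268844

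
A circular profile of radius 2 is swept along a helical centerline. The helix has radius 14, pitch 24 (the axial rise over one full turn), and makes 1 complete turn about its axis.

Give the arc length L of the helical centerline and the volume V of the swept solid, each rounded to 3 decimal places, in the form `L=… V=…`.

2πR = 2π·14 = 87.964594
per-turn = √(87.964594² + 24²) = √(7737.7699 + 576) = √8313.7699 = 91.179876
L = 1 × 91.179876 = 91.179876
V = π·2² × L = 12.566371 × 91.179876 = 1145.800119

L=91.180 V=1145.800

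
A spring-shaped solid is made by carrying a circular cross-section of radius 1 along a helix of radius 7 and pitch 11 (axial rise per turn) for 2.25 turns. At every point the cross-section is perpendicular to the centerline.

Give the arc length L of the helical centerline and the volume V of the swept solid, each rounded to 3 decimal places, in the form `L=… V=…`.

2πR = 2π·7 = 43.982297
per-turn = √(43.982297² + 11²) = √(1934.4425 + 121) = √2055.4425 = 45.336988
L = 2.25 × 45.336988 = 102.008223
V = π·1² × L = 3.141593 × 102.008223 = 320.468283

L=102.008 V=320.468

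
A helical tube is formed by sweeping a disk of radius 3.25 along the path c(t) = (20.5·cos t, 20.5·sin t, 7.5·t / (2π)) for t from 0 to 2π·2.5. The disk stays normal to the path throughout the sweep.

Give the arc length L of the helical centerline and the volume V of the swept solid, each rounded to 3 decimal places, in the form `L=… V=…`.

L=322.559 V=10703.488

2πR = 2π·20.5 = 128.805299
per-turn = √(128.805299² + 7.5²) = √(16590.8050 + 56.25) = √16647.0550 = 129.023467
L = 2.5 × 129.023467 = 322.558667
V = π·3.25² × L = 33.183072 × 322.558667 = 10703.487606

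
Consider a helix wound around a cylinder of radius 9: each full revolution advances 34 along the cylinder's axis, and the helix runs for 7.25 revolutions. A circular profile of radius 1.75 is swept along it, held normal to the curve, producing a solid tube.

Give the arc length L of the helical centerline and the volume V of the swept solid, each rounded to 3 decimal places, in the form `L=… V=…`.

L=478.377 V=4602.521

2πR = 2π·9 = 56.548668
per-turn = √(56.548668² + 34²) = √(3197.7518 + 1156) = √4353.7518 = 65.982966
L = 7.25 × 65.982966 = 478.376505
V = π·1.75² × L = 9.621128 × 478.376505 = 4602.521347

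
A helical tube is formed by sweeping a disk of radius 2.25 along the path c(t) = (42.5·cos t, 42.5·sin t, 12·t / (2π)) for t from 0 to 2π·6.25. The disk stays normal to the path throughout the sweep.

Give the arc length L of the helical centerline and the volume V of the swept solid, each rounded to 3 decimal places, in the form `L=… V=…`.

2πR = 2π·42.5 = 267.035376
per-turn = √(267.035376² + 12²) = √(71307.8918 + 144) = √71451.8918 = 267.304867
L = 6.25 × 267.304867 = 1670.655417
V = π·2.25² × L = 15.904313 × 1670.655417 = 26570.626352

L=1670.655 V=26570.626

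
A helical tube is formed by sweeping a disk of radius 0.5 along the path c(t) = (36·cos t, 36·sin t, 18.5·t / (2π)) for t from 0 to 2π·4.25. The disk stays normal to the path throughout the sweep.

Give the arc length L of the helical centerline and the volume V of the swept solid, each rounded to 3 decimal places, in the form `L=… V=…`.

L=964.537 V=757.546

2πR = 2π·36 = 226.194671
per-turn = √(226.194671² + 18.5²) = √(51164.0292 + 342.25) = √51506.2792 = 226.949949
L = 4.25 × 226.949949 = 964.537282
V = π·0.5² × L = 0.785398 × 964.537282 = 757.545810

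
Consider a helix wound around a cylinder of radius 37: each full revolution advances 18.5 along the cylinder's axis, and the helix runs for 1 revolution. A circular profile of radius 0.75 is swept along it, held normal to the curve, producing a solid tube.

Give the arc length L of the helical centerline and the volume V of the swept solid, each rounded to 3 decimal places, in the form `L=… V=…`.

L=233.213 V=412.121

2πR = 2π·37 = 232.477856
per-turn = √(232.477856² + 18.5²) = √(54045.9537 + 342.25) = √54388.2037 = 233.212786
L = 1 × 233.212786 = 233.212786
V = π·0.75² × L = 1.767146 × 233.212786 = 412.121012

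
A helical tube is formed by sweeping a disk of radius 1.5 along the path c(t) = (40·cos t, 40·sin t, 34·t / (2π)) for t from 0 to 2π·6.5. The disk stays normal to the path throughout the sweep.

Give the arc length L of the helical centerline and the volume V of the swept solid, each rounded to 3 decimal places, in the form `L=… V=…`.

2πR = 2π·40 = 251.327412
per-turn = √(251.327412² + 34²) = √(63165.4682 + 1156) = √64321.4682 = 253.616774
L = 6.5 × 253.616774 = 1648.509032
V = π·1.5² × L = 7.068583 × 1648.509032 = 11652.623698

L=1648.509 V=11652.624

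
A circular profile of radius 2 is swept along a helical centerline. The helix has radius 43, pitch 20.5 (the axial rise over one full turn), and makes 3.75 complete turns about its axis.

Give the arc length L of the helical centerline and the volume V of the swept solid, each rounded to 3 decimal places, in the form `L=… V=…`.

2πR = 2π·43 = 270.176968
per-turn = √(270.176968² + 20.5²) = √(72995.5942 + 420.25) = √73415.8442 = 270.953583
L = 3.75 × 270.953583 = 1016.075936
V = π·2² × L = 12.566371 × 1016.075936 = 12768.386788

L=1016.076 V=12768.387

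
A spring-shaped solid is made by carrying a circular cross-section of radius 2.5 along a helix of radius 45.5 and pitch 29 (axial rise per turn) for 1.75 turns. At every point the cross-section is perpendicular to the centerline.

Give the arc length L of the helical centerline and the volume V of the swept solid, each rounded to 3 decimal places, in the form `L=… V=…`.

2πR = 2π·45.5 = 285.884931
per-turn = √(285.884931² + 29²) = √(81730.1940 + 841) = √82571.1940 = 287.352039
L = 1.75 × 287.352039 = 502.866067
V = π·2.5² × L = 19.634954 × 502.866067 = 9873.752145

L=502.866 V=9873.752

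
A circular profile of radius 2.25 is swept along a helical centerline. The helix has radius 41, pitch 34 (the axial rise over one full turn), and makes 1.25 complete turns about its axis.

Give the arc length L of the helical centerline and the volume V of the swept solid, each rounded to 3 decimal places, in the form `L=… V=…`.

2πR = 2π·41 = 257.610598
per-turn = √(257.610598² + 34²) = √(66363.2200 + 1156) = √67519.2200 = 259.844607
L = 1.25 × 259.844607 = 324.805759
V = π·2.25² × L = 15.904313 × 324.805759 = 5165.812397

L=324.806 V=5165.812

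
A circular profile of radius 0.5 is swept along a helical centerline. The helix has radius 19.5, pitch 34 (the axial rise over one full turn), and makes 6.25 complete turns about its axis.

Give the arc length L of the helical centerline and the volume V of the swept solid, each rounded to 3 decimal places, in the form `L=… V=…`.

2πR = 2π·19.5 = 122.522113
per-turn = √(122.522113² + 34²) = √(15011.6683 + 1156) = √16167.6683 = 127.152146
L = 6.25 × 127.152146 = 794.700914
V = π·0.5² × L = 0.785398 × 794.700914 = 624.156638

L=794.701 V=624.157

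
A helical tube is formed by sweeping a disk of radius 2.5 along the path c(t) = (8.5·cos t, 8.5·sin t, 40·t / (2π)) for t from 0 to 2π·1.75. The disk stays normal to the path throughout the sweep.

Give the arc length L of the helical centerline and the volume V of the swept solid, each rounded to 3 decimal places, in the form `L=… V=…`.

2πR = 2π·8.5 = 53.407075
per-turn = √(53.407075² + 40²) = √(2852.3157 + 1600) = √4452.3157 = 66.725675
L = 1.75 × 66.725675 = 116.769931
V = π·2.5² × L = 19.634954 × 116.769931 = 2292.772230

L=116.770 V=2292.772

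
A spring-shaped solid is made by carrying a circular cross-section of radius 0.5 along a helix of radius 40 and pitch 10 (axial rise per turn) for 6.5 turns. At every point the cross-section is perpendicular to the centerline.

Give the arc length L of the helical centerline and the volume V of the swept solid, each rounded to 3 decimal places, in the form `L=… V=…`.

2πR = 2π·40 = 251.327412
per-turn = √(251.327412² + 10²) = √(63165.4682 + 100) = √63265.4682 = 251.526277
L = 6.5 × 251.526277 = 1634.920802
V = π·0.5² × L = 0.785398 × 1634.920802 = 1284.063795

L=1634.921 V=1284.064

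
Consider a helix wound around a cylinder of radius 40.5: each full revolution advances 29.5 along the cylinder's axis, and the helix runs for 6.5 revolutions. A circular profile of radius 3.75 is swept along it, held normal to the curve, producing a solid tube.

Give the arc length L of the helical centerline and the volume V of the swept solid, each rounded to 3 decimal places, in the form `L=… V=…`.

L=1665.126 V=73563.013

2πR = 2π·40.5 = 254.469005
per-turn = √(254.469005² + 29.5²) = √(64754.4745 + 870.25) = √65624.7245 = 256.173231
L = 6.5 × 256.173231 = 1665.126004
V = π·3.75² × L = 44.178647 × 1665.126004 = 73563.013425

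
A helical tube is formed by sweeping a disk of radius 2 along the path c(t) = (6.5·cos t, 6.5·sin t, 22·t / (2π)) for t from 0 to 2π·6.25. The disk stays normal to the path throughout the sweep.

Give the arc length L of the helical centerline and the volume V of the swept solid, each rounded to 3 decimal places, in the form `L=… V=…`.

L=289.933 V=3643.404

2πR = 2π·6.5 = 40.840704
per-turn = √(40.840704² + 22²) = √(1667.9631 + 484) = √2151.9631 = 46.389257
L = 6.25 × 46.389257 = 289.932855
V = π·2² × L = 12.566371 × 289.932855 = 3643.403707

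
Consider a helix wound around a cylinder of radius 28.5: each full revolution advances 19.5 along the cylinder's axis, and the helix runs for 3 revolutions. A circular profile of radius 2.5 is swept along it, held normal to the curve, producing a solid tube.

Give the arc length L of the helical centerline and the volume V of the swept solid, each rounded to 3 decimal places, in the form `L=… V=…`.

L=540.388 V=10610.497

2πR = 2π·28.5 = 179.070781
per-turn = √(179.070781² + 19.5²) = √(32066.3447 + 380.25) = √32446.5947 = 180.129383
L = 3 × 180.129383 = 540.388150
V = π·2.5² × L = 19.634954 × 540.388150 = 10610.496507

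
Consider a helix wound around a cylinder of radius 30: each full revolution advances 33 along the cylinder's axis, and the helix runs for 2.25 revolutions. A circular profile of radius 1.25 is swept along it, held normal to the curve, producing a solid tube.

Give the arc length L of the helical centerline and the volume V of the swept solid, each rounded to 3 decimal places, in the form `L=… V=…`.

2πR = 2π·30 = 188.495559
per-turn = √(188.495559² + 33²) = √(35530.5758 + 1089) = √36619.5758 = 191.362420
L = 2.25 × 191.362420 = 430.565445
V = π·1.25² × L = 4.908739 × 430.565445 = 2113.533187

L=430.565 V=2113.533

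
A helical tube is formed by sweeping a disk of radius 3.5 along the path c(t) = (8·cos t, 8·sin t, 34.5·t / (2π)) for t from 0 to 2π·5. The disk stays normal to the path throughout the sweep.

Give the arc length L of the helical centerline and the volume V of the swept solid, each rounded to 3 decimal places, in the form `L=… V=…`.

L=304.831 V=11731.258

2πR = 2π·8 = 50.265482
per-turn = √(50.265482² + 34.5²) = √(2526.6187 + 1190.25) = √3716.8687 = 60.966128
L = 5 × 60.966128 = 304.830638
V = π·3.5² × L = 38.484510 × 304.830638 = 11731.257758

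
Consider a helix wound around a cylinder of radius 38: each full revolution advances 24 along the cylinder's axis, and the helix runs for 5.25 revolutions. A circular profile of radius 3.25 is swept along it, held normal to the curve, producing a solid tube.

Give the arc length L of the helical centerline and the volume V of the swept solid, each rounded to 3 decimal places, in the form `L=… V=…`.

2πR = 2π·38 = 238.761042
per-turn = √(238.761042² + 24²) = √(57006.8350 + 576) = √57582.8350 = 239.964237
L = 5.25 × 239.964237 = 1259.812244
V = π·3.25² × L = 33.183072 × 1259.812244 = 41804.440909

L=1259.812 V=41804.441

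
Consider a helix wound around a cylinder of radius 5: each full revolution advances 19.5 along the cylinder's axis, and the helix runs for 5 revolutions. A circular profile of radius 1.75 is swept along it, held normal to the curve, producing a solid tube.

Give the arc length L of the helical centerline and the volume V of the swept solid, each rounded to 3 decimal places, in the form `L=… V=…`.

L=184.879 V=1778.745

2πR = 2π·5 = 31.415927
per-turn = √(31.415927² + 19.5²) = √(986.9604 + 380.25) = √1367.2104 = 36.975809
L = 5 × 36.975809 = 184.879044
V = π·1.75² × L = 9.621128 × 184.879044 = 1778.744857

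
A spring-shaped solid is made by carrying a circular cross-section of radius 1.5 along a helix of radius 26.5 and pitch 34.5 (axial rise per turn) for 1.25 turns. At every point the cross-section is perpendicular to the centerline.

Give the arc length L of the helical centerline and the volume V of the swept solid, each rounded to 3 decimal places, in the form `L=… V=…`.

2πR = 2π·26.5 = 166.504411
per-turn = √(166.504411² + 34.5²) = √(27723.7188 + 1190.25) = √28913.9688 = 170.041080
L = 1.25 × 170.041080 = 212.551350
V = π·1.5² × L = 7.068583 × 212.551350 = 1502.436956

L=212.551 V=1502.437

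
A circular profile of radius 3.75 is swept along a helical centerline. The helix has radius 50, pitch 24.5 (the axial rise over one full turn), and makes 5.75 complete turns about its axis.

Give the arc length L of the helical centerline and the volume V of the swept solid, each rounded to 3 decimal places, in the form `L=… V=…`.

2πR = 2π·50 = 314.159265
per-turn = √(314.159265² + 24.5²) = √(98696.0440 + 600.25) = √99296.2940 = 315.113145
L = 5.75 × 315.113145 = 1811.900582
V = π·3.75² × L = 44.178647 × 1811.900582 = 80047.315672

L=1811.901 V=80047.316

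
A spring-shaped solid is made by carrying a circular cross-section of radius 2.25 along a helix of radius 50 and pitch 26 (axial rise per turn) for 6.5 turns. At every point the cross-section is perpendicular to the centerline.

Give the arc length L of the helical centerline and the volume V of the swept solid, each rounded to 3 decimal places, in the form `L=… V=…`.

2πR = 2π·50 = 314.159265
per-turn = √(314.159265² + 26²) = √(98696.0440 + 676) = √99372.0440 = 315.233317
L = 6.5 × 315.233317 = 2049.016559
V = π·2.25² × L = 15.904313 × 2049.016559 = 32588.200306

L=2049.017 V=32588.200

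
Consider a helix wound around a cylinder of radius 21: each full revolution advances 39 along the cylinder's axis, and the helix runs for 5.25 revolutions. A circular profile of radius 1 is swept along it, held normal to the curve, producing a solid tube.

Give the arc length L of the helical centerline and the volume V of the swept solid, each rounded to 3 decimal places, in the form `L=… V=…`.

2πR = 2π·21 = 131.946891
per-turn = √(131.946891² + 39²) = √(17409.9822 + 1521) = √18930.9822 = 137.589906
L = 5.25 × 137.589906 = 722.347005
V = π·1² × L = 3.141593 × 722.347005 = 2269.320045

L=722.347 V=2269.320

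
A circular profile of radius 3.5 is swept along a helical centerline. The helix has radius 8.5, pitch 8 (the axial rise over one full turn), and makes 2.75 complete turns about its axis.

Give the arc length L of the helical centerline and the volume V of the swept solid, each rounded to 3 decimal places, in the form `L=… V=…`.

L=148.508 V=5715.259

2πR = 2π·8.5 = 53.407075
per-turn = √(53.407075² + 8²) = √(2852.3157 + 64) = √2916.3157 = 54.002923
L = 2.75 × 54.002923 = 148.508038
V = π·3.5² × L = 38.484510 × 148.508038 = 5715.259064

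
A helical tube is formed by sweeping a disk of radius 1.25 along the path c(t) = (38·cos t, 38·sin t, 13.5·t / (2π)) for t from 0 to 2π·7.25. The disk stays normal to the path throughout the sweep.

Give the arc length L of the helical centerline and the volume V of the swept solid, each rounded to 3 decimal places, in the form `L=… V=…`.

2πR = 2π·38 = 238.761042
per-turn = √(238.761042² + 13.5²) = √(57006.8350 + 182.25) = √57189.0850 = 239.142395
L = 7.25 × 239.142395 = 1733.782363
V = π·1.25² × L = 4.908739 × 1733.782363 = 8510.684271

L=1733.782 V=8510.684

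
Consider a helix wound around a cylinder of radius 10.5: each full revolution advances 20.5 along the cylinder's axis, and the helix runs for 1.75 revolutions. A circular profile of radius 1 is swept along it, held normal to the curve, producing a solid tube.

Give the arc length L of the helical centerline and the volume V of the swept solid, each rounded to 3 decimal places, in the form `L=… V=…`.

2πR = 2π·10.5 = 65.973446
per-turn = √(65.973446² + 20.5²) = √(4352.4955 + 420.25) = √4772.7455 = 69.085060
L = 1.75 × 69.085060 = 120.898855
V = π·1² × L = 3.141593 × 120.898855 = 379.814956

L=120.899 V=379.815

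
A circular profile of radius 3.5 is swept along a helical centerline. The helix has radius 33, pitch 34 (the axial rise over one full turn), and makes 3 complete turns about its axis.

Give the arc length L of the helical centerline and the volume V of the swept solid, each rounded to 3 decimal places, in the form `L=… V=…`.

2πR = 2π·33 = 207.345115
per-turn = √(207.345115² + 34²) = √(42991.9968 + 1156) = √44147.9968 = 210.114247
L = 3 × 210.114247 = 630.342741
V = π·3.5² × L = 38.484510 × 630.342741 = 24258.431518

L=630.343 V=24258.432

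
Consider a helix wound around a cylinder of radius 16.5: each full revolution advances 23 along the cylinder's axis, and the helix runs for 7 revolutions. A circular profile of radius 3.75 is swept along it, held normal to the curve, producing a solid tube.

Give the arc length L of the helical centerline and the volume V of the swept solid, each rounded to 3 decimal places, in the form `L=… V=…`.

2πR = 2π·16.5 = 103.672558
per-turn = √(103.672558² + 23²) = √(10747.9992 + 529) = √11276.9992 = 106.193216
L = 7 × 106.193216 = 743.352514
V = π·3.75² × L = 44.178647 × 743.352514 = 32840.308094

L=743.353 V=32840.308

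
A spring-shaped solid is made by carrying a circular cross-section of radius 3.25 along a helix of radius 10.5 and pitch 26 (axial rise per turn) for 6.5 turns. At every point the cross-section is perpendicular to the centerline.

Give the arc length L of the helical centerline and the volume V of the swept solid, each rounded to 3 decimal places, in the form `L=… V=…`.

2πR = 2π·10.5 = 65.973446
per-turn = √(65.973446² + 26²) = √(4352.4955 + 676) = √5028.4955 = 70.911886
L = 6.5 × 70.911886 = 460.927257
V = π·3.25² × L = 33.183072 × 460.927257 = 15294.982555

L=460.927 V=15294.983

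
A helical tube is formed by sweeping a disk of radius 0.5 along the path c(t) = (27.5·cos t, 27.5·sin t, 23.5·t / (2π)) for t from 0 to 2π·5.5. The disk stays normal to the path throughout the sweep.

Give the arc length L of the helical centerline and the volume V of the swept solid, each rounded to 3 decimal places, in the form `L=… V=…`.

L=959.081 V=753.260

2πR = 2π·27.5 = 172.787596
per-turn = √(172.787596² + 23.5²) = √(29855.5533 + 552.25) = √30407.8033 = 174.378334
L = 5.5 × 174.378334 = 959.080836
V = π·0.5² × L = 0.785398 × 959.080836 = 753.260327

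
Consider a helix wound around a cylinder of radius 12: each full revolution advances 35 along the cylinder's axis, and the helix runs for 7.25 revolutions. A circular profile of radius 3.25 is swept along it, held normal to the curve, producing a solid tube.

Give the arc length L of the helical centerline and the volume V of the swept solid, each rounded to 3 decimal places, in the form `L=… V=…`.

L=602.662 V=19998.169

2πR = 2π·12 = 75.398224
per-turn = √(75.398224² + 35²) = √(5684.8921 + 1225) = √6909.8921 = 83.125761
L = 7.25 × 83.125761 = 602.661767
V = π·3.25² × L = 33.183072 × 602.661767 = 19998.169048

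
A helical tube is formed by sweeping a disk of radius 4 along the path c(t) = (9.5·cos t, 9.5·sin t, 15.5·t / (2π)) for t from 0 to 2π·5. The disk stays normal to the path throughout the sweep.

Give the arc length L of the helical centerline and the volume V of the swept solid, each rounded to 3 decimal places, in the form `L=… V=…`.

2πR = 2π·9.5 = 59.690260
per-turn = √(59.690260² + 15.5²) = √(3562.9272 + 240.25) = √3803.1772 = 61.669905
L = 5 × 61.669905 = 308.349525
V = π·4² × L = 50.265482 × 308.349525 = 15499.337652

L=308.350 V=15499.338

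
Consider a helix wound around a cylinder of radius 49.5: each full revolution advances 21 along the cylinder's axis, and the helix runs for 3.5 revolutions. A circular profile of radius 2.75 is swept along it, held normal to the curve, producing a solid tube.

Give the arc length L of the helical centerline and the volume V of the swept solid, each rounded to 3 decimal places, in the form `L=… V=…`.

2πR = 2π·49.5 = 311.017673
per-turn = √(311.017673² + 21²) = √(96731.9927 + 441) = √97172.9927 = 311.725829
L = 3.5 × 311.725829 = 1091.040403
V = π·2.75² × L = 23.758294 × 1091.040403 = 25921.259144

L=1091.040 V=25921.259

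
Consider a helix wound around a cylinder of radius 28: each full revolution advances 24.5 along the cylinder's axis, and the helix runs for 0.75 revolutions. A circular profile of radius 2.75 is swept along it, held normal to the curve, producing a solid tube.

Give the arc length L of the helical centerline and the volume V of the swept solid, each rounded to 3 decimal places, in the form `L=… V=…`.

2πR = 2π·28 = 175.929189
per-turn = √(175.929189² + 24.5²) = √(30951.0794 + 600.25) = √31551.3294 = 177.626939
L = 0.75 × 177.626939 = 133.220204
V = π·2.75² × L = 23.758294 × 133.220204 = 3165.084835

L=133.220 V=3165.085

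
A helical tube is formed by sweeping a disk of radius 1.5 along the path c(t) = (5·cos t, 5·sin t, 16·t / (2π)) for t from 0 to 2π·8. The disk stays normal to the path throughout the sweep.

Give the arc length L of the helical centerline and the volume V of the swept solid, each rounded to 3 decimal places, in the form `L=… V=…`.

L=282.045 V=1993.660

2πR = 2π·5 = 31.415927
per-turn = √(31.415927² + 16²) = √(986.9604 + 256) = √1242.9604 = 35.255644
L = 8 × 35.255644 = 282.045153
V = π·1.5² × L = 7.068583 × 282.045153 = 1993.659704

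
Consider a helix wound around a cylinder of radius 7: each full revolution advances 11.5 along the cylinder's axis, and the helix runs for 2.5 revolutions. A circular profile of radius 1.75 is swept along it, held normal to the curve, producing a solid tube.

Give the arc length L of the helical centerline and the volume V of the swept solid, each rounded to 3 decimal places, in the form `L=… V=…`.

L=113.652 V=1093.463

2πR = 2π·7 = 43.982297
per-turn = √(43.982297² + 11.5²) = √(1934.4425 + 132.25) = √2066.6925 = 45.460889
L = 2.5 × 45.460889 = 113.652223
V = π·1.75² × L = 9.621128 × 113.652223 = 1093.462532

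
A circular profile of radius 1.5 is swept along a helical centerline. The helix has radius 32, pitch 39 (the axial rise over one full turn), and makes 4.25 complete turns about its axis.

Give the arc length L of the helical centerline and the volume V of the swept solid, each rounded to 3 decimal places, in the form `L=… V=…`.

2πR = 2π·32 = 201.061930
per-turn = √(201.061930² + 39²) = √(40425.8996 + 1521) = √41946.8996 = 204.809423
L = 4.25 × 204.809423 = 870.440046
V = π·1.5² × L = 7.068583 × 870.440046 = 6152.778125

L=870.440 V=6152.778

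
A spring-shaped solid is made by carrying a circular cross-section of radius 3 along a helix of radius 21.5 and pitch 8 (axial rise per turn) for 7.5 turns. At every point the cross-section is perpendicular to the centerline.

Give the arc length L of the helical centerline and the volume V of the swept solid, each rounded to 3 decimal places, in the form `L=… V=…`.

2πR = 2π·21.5 = 135.088484
per-turn = √(135.088484² + 8²) = √(18248.8985 + 64) = √18312.8985 = 135.325159
L = 7.5 × 135.325159 = 1014.938689
V = π·3² × L = 28.274334 × 1014.938689 = 28696.715367

L=1014.939 V=28696.715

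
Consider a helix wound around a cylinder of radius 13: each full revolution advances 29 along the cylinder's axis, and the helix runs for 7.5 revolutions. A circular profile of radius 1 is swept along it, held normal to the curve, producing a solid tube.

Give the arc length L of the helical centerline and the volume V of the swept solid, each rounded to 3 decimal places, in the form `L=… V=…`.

L=650.075 V=2042.272

2πR = 2π·13 = 81.681409
per-turn = √(81.681409² + 29²) = √(6671.8526 + 841) = √7512.8526 = 86.676713
L = 7.5 × 86.676713 = 650.075347
V = π·1² × L = 3.141593 × 650.075347 = 2042.271936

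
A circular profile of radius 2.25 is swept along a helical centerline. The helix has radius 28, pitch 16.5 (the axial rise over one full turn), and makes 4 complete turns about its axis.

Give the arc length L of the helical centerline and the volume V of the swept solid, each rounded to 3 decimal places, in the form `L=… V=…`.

L=706.805 V=11241.247

2πR = 2π·28 = 175.929189
per-turn = √(175.929189² + 16.5²) = √(30951.0794 + 272.25) = √31223.3294 = 176.701243
L = 4 × 176.701243 = 706.804973
V = π·2.25² × L = 15.904313 × 706.804973 = 11241.247392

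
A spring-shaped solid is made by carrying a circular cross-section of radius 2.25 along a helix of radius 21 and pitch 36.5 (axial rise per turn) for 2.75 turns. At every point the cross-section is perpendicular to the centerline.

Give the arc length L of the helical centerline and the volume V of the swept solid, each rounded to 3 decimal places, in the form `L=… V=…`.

L=376.481 V=5987.676

2πR = 2π·21 = 131.946891
per-turn = √(131.946891² + 36.5²) = √(17409.9822 + 1332.25) = √18742.2322 = 136.902272
L = 2.75 × 136.902272 = 376.481249
V = π·2.25² × L = 15.904313 × 376.481249 = 5987.675548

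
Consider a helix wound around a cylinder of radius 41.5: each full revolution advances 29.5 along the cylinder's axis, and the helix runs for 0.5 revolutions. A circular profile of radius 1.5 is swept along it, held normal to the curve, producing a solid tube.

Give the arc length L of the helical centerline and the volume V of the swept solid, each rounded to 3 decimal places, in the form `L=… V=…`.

2πR = 2π·41.5 = 260.752190
per-turn = √(260.752190² + 29.5²) = √(67991.7047 + 870.25) = √68861.9547 = 262.415614
L = 0.5 × 262.415614 = 131.207807
V = π·1.5² × L = 7.068583 × 131.207807 = 927.453337

L=131.208 V=927.453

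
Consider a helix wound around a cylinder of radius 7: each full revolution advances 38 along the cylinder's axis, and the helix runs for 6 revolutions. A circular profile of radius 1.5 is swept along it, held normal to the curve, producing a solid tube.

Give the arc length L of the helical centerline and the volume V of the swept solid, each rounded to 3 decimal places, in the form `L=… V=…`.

2πR = 2π·7 = 43.982297
per-turn = √(43.982297² + 38²) = √(1934.4425 + 1444) = √3378.4425 = 58.124371
L = 6 × 58.124371 = 348.746224
V = π·1.5² × L = 7.068583 × 348.746224 = 2465.141793

L=348.746 V=2465.142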